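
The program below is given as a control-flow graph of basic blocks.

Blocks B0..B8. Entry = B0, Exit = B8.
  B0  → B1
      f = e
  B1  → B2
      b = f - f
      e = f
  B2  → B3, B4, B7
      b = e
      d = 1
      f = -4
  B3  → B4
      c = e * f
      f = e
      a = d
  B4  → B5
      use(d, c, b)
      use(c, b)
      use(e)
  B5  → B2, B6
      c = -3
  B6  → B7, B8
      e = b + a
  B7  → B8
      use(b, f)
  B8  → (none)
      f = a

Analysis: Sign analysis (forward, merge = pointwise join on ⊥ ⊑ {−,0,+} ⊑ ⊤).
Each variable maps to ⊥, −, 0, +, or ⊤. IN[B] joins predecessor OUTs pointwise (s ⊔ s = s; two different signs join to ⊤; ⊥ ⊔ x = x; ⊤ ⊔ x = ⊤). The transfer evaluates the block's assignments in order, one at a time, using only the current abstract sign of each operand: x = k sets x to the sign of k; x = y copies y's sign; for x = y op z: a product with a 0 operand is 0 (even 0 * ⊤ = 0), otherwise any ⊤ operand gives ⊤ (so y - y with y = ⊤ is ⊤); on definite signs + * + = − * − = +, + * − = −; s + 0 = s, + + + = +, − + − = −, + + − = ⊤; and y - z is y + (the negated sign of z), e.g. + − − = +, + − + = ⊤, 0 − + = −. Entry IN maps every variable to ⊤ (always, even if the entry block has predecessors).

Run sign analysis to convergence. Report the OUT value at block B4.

Answer: {a: ⊤, b: ⊤, c: ⊤, d: +, e: ⊤, f: ⊤}

Trace:
Per-block solution:
  B0:   IN=(all ⊤)   OUT=(all ⊤)
  B1:   IN=(all ⊤)   OUT=(all ⊤)
  B2:   IN=(all ⊤)   OUT={d:+, f:-; rest ⊤}
  B3:   IN={d:+, f:-; rest ⊤}   OUT={a:+, d:+; rest ⊤}
  B4:   IN={d:+; rest ⊤}   OUT={d:+; rest ⊤}
  B5:   IN={d:+; rest ⊤}   OUT={c:-, d:+; rest ⊤}
  B6:   IN={c:-, d:+; rest ⊤}   OUT={c:-, d:+; rest ⊤}
  B7:   IN={d:+; rest ⊤}   OUT={d:+; rest ⊤}
  B8:   IN={d:+; rest ⊤}   OUT={d:+; rest ⊤}

Merge at B4: IN[B4] = OUT[B2] ⊔ OUT[B3] = {a: ⊤, b: ⊤, c: ⊤, d: +, e: ⊤, f: ⊤}
Applying B4's transfer function to that IN value gives OUT[B4] (row B4 above).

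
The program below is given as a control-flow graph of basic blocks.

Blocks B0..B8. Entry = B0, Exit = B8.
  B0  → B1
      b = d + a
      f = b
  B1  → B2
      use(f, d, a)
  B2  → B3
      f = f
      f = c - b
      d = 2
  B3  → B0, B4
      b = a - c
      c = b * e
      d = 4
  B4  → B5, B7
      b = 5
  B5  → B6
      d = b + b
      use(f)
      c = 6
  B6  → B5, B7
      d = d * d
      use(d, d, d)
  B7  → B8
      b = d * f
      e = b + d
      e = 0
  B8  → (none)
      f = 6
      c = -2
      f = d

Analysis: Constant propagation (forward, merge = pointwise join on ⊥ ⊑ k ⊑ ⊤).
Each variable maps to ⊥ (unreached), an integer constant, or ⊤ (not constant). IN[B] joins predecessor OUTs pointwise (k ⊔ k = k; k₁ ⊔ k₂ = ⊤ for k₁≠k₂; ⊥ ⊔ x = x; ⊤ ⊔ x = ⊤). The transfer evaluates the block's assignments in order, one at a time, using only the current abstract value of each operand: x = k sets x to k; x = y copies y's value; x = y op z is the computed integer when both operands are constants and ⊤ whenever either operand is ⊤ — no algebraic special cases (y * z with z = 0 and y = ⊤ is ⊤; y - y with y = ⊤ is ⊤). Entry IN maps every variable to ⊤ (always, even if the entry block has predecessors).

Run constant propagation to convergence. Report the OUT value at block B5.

Per-block solution:
  B0: | IN=(all ⊤) | OUT=(all ⊤)
  B1: | IN=(all ⊤) | OUT=(all ⊤)
  B2: | IN=(all ⊤) | OUT={d:2; rest ⊤}
  B3: | IN={d:2; rest ⊤} | OUT={d:4; rest ⊤}
  B4: | IN={d:4; rest ⊤} | OUT={b:5, d:4; rest ⊤}
  B5: | IN={b:5; rest ⊤} | OUT={b:5, c:6, d:10; rest ⊤}
  B6: | IN={b:5, c:6, d:10; rest ⊤} | OUT={b:5, c:6, d:100; rest ⊤}
  B7: | IN={b:5; rest ⊤} | OUT={e:0; rest ⊤}
  B8: | IN={e:0; rest ⊤} | OUT={c:-2, e:0; rest ⊤}

Merge at B5: IN[B5] = OUT[B4] ⊔ OUT[B6] = {a: ⊤, b: 5, c: ⊤, d: ⊤, e: ⊤, f: ⊤}
Applying B5's transfer function to that IN value gives OUT[B5] (row B5 above).

Answer: {a: ⊤, b: 5, c: 6, d: 10, e: ⊤, f: ⊤}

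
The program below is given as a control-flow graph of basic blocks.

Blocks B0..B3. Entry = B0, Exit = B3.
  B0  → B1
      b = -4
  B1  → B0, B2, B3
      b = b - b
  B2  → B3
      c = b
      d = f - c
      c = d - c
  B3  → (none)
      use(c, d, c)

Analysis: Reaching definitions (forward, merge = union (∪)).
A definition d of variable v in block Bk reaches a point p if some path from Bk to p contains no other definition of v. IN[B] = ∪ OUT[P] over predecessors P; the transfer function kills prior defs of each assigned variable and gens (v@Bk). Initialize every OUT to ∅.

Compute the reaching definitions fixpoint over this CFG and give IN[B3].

Per-block solution:
  B0:   IN={b@B1}   OUT={b@B0}
  B1:   IN={b@B0}   OUT={b@B1}
  B2:   IN={b@B1}   OUT={b@B1, c@B2, d@B2}
  B3:   IN={b@B1, c@B2, d@B2}   OUT={b@B1, c@B2, d@B2}

Merge at B3: IN[B3] = OUT[B1] ⊔ OUT[B2] = {b@B1, c@B2, d@B2}

Answer: {b@B1, c@B2, d@B2}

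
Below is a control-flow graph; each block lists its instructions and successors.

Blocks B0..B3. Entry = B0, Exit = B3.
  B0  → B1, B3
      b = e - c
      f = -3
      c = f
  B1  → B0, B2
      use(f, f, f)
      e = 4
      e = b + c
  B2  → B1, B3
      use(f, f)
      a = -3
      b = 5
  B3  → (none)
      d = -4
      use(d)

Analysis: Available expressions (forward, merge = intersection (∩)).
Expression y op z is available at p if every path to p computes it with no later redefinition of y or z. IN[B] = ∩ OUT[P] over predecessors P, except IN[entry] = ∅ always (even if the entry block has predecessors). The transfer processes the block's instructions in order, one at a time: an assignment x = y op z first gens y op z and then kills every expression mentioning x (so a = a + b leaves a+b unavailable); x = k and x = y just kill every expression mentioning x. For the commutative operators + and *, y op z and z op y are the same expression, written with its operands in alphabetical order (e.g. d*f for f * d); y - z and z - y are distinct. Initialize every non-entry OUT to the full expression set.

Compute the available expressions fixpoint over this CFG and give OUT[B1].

Converged values:
  B0:  IN={}  OUT={}
  B1:  IN={}  OUT={b+c}
  B2:  IN={b+c}  OUT={}
  B3:  IN={}  OUT={}

Merge at B1: IN[B1] = OUT[B0] ∩ OUT[B2] = {}
Applying B1's transfer function to that IN value gives OUT[B1] (row B1 above).

Answer: {b+c}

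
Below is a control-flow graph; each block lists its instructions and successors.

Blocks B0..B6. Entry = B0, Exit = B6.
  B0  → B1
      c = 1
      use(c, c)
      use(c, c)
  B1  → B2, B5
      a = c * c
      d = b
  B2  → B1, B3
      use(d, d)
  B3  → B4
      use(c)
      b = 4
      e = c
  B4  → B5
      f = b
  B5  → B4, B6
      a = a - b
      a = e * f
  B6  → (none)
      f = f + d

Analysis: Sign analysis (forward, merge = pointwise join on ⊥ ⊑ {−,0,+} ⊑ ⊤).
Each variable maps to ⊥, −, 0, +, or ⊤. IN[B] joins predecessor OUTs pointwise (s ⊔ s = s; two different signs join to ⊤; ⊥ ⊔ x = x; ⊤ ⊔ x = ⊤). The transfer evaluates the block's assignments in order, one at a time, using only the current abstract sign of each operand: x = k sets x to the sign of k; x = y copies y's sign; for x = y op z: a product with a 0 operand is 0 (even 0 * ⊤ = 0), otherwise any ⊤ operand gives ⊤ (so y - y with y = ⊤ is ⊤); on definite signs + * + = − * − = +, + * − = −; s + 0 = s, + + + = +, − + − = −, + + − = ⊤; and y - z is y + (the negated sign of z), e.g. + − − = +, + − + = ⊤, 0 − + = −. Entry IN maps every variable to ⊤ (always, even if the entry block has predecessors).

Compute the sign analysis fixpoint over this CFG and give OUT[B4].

Converged values:
  B0:   IN=(all ⊤)   OUT={c:+; rest ⊤}
  B1:   IN={c:+; rest ⊤}   OUT={a:+, c:+; rest ⊤}
  B2:   IN={a:+, c:+; rest ⊤}   OUT={a:+, c:+; rest ⊤}
  B3:   IN={a:+, c:+; rest ⊤}   OUT={a:+, b:+, c:+, e:+; rest ⊤}
  B4:   IN={c:+; rest ⊤}   OUT={c:+; rest ⊤}
  B5:   IN={c:+; rest ⊤}   OUT={c:+; rest ⊤}
  B6:   IN={c:+; rest ⊤}   OUT={c:+; rest ⊤}

Merge at B4: IN[B4] = OUT[B3] ⊔ OUT[B5] = {a: ⊤, b: ⊤, c: +, d: ⊤, e: ⊤, f: ⊤}
Applying B4's transfer function to that IN value gives OUT[B4] (row B4 above).

Answer: {a: ⊤, b: ⊤, c: +, d: ⊤, e: ⊤, f: ⊤}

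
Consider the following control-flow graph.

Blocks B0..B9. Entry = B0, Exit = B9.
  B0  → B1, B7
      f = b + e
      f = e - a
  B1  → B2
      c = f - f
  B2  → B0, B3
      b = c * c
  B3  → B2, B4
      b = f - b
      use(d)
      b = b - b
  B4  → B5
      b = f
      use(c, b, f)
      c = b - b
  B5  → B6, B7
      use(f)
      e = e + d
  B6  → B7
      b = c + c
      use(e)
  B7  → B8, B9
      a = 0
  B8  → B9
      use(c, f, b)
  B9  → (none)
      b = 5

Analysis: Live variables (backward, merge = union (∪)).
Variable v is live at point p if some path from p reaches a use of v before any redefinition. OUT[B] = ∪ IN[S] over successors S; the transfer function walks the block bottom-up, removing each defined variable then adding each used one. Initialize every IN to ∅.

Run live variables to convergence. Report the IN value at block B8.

Answer: {b, c, f}

Working:
Converged values:
  B0:   IN={a, b, c, d, e}   OUT={a, b, c, d, e, f}
  B1:   IN={a, d, e, f}   OUT={a, c, d, e, f}
  B2:   IN={a, c, d, e, f}   OUT={a, b, c, d, e, f}
  B3:   IN={a, b, c, d, e, f}   OUT={a, c, d, e, f}
  B4:   IN={c, d, e, f}   OUT={b, c, d, e, f}
  B5:   IN={b, c, d, e, f}   OUT={b, c, e, f}
  B6:   IN={c, e, f}   OUT={b, c, f}
  B7:   IN={b, c, f}   OUT={b, c, f}
  B8:   IN={b, c, f}   OUT={}
  B9:   IN={}   OUT={}

Merge at B8: OUT[B8] = IN[B9] = {}
Applying B8's transfer function to that OUT value gives IN[B8] (row B8 above).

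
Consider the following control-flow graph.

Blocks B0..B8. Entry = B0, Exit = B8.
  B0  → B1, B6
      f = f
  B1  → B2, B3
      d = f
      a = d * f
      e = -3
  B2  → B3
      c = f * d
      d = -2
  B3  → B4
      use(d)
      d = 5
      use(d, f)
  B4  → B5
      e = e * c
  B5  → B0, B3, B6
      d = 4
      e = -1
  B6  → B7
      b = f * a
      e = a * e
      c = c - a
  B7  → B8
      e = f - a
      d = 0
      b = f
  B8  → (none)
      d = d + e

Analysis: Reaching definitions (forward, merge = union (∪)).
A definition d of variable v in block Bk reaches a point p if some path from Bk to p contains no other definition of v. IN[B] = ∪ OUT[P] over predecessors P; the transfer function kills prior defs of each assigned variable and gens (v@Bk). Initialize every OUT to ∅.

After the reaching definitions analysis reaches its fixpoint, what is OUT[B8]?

Answer: {a@B1, b@B7, c@B6, d@B8, e@B7, f@B0}

Working:
Converged values:
  B0:   IN={a@B1, c@B2, d@B5, e@B5, f@B0}   OUT={a@B1, c@B2, d@B5, e@B5, f@B0}
  B1:   IN={a@B1, c@B2, d@B5, e@B5, f@B0}   OUT={a@B1, c@B2, d@B1, e@B1, f@B0}
  B2:   IN={a@B1, c@B2, d@B1, e@B1, f@B0}   OUT={a@B1, c@B2, d@B2, e@B1, f@B0}
  B3:   IN={a@B1, c@B2, d@B1, d@B2, d@B5, e@B1, e@B5, f@B0}   OUT={a@B1, c@B2, d@B3, e@B1, e@B5, f@B0}
  B4:   IN={a@B1, c@B2, d@B3, e@B1, e@B5, f@B0}   OUT={a@B1, c@B2, d@B3, e@B4, f@B0}
  B5:   IN={a@B1, c@B2, d@B3, e@B4, f@B0}   OUT={a@B1, c@B2, d@B5, e@B5, f@B0}
  B6:   IN={a@B1, c@B2, d@B5, e@B5, f@B0}   OUT={a@B1, b@B6, c@B6, d@B5, e@B6, f@B0}
  B7:   IN={a@B1, b@B6, c@B6, d@B5, e@B6, f@B0}   OUT={a@B1, b@B7, c@B6, d@B7, e@B7, f@B0}
  B8:   IN={a@B1, b@B7, c@B6, d@B7, e@B7, f@B0}   OUT={a@B1, b@B7, c@B6, d@B8, e@B7, f@B0}

Merge at B8: IN[B8] = OUT[B7] = {a@B1, b@B7, c@B6, d@B7, e@B7, f@B0}
Applying B8's transfer function to that IN value gives OUT[B8] (row B8 above).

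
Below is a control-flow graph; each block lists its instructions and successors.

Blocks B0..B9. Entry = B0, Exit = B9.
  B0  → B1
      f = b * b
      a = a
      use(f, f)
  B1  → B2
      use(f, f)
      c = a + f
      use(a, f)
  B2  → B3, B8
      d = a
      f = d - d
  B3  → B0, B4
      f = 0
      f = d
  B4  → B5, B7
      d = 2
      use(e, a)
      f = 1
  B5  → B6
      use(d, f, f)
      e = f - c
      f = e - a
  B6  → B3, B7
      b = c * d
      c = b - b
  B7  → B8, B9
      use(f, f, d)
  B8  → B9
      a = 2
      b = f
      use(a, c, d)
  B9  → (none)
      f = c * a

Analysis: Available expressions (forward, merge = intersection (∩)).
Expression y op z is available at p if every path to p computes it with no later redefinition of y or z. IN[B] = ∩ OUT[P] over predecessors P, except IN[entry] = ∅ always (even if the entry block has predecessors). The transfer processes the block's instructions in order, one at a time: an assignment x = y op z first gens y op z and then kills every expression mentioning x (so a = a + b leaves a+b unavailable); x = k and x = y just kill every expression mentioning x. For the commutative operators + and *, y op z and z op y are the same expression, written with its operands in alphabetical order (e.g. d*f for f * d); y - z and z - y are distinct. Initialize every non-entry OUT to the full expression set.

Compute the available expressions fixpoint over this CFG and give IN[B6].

Converged values:
  B0:   IN={}   OUT={b*b}
  B1:   IN={b*b}   OUT={a+f, b*b}
  B2:   IN={a+f, b*b}   OUT={b*b, d-d}
  B3:   IN={}   OUT={}
  B4:   IN={}   OUT={}
  B5:   IN={}   OUT={e-a}
  B6:   IN={e-a}   OUT={b-b, e-a}
  B7:   IN={}   OUT={}
  B8:   IN={}   OUT={}
  B9:   IN={}   OUT={a*c}

Merge at B6: IN[B6] = OUT[B5] = {e-a}

Answer: {e-a}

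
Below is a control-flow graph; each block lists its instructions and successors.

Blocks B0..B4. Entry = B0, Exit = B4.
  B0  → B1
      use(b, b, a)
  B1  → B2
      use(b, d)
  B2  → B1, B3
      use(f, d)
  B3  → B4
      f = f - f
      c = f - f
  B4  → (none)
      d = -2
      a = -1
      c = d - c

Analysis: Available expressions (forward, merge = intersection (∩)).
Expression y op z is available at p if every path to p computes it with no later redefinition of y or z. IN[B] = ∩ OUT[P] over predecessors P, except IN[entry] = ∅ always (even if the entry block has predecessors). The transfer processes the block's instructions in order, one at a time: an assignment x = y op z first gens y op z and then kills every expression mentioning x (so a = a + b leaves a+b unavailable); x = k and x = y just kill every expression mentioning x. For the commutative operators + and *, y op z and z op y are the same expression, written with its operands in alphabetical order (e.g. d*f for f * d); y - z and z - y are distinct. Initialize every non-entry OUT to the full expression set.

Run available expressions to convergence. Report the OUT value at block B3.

Answer: {f-f}

Trace:
Converged values:
  B0:   IN={}   OUT={}
  B1:   IN={}   OUT={}
  B2:   IN={}   OUT={}
  B3:   IN={}   OUT={f-f}
  B4:   IN={f-f}   OUT={f-f}

Merge at B3: IN[B3] = OUT[B2] = {}
Applying B3's transfer function to that IN value gives OUT[B3] (row B3 above).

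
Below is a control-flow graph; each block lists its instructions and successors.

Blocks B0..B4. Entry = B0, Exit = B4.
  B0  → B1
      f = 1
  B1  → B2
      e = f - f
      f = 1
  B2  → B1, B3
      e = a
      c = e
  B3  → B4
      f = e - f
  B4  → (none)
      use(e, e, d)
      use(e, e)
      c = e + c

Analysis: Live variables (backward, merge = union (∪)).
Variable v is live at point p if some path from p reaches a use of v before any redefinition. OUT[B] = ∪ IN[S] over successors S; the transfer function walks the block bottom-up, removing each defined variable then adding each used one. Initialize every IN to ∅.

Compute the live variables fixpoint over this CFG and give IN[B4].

Fixpoint table:
  B0: | IN={a, d} | OUT={a, d, f}
  B1: | IN={a, d, f} | OUT={a, d, f}
  B2: | IN={a, d, f} | OUT={a, c, d, e, f}
  B3: | IN={c, d, e, f} | OUT={c, d, e}
  B4: | IN={c, d, e} | OUT={}

B4 is the boundary node: OUT[B4] = {}
Applying B4's transfer function to that OUT value gives IN[B4] (row B4 above).

Answer: {c, d, e}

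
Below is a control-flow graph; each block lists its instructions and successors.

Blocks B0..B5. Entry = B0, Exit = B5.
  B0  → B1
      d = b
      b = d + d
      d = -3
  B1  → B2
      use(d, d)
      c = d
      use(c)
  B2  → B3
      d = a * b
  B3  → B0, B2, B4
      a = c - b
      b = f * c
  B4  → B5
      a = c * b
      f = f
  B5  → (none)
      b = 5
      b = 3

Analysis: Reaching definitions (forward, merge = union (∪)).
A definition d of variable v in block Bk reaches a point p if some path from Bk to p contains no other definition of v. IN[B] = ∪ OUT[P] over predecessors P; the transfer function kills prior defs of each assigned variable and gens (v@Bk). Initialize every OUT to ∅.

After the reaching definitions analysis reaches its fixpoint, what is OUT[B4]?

Answer: {a@B4, b@B3, c@B1, d@B2, f@B4}

Trace:
Fixpoint table:
  B0:   IN={a@B3, b@B3, c@B1, d@B2}   OUT={a@B3, b@B0, c@B1, d@B0}
  B1:   IN={a@B3, b@B0, c@B1, d@B0}   OUT={a@B3, b@B0, c@B1, d@B0}
  B2:   IN={a@B3, b@B0, b@B3, c@B1, d@B0, d@B2}   OUT={a@B3, b@B0, b@B3, c@B1, d@B2}
  B3:   IN={a@B3, b@B0, b@B3, c@B1, d@B2}   OUT={a@B3, b@B3, c@B1, d@B2}
  B4:   IN={a@B3, b@B3, c@B1, d@B2}   OUT={a@B4, b@B3, c@B1, d@B2, f@B4}
  B5:   IN={a@B4, b@B3, c@B1, d@B2, f@B4}   OUT={a@B4, b@B5, c@B1, d@B2, f@B4}

Merge at B4: IN[B4] = OUT[B3] = {a@B3, b@B3, c@B1, d@B2}
Applying B4's transfer function to that IN value gives OUT[B4] (row B4 above).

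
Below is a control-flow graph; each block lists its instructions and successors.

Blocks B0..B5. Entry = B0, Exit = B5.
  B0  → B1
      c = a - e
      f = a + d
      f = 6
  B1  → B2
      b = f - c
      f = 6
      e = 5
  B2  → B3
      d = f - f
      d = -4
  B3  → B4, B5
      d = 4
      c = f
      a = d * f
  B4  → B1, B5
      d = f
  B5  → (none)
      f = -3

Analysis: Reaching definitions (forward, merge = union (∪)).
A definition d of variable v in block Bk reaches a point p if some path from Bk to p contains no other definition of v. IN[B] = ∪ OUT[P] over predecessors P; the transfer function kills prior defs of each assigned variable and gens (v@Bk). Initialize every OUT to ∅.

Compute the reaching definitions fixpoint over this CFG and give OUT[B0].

Answer: {c@B0, f@B0}

Derivation:
Fixpoint table:
  B0: | IN={} | OUT={c@B0, f@B0}
  B1: | IN={a@B3, b@B1, c@B0, c@B3, d@B4, e@B1, f@B0, f@B1} | OUT={a@B3, b@B1, c@B0, c@B3, d@B4, e@B1, f@B1}
  B2: | IN={a@B3, b@B1, c@B0, c@B3, d@B4, e@B1, f@B1} | OUT={a@B3, b@B1, c@B0, c@B3, d@B2, e@B1, f@B1}
  B3: | IN={a@B3, b@B1, c@B0, c@B3, d@B2, e@B1, f@B1} | OUT={a@B3, b@B1, c@B3, d@B3, e@B1, f@B1}
  B4: | IN={a@B3, b@B1, c@B3, d@B3, e@B1, f@B1} | OUT={a@B3, b@B1, c@B3, d@B4, e@B1, f@B1}
  B5: | IN={a@B3, b@B1, c@B3, d@B3, d@B4, e@B1, f@B1} | OUT={a@B3, b@B1, c@B3, d@B3, d@B4, e@B1, f@B5}

B0 is the boundary node: IN[B0] = {}
Applying B0's transfer function to that IN value gives OUT[B0] (row B0 above).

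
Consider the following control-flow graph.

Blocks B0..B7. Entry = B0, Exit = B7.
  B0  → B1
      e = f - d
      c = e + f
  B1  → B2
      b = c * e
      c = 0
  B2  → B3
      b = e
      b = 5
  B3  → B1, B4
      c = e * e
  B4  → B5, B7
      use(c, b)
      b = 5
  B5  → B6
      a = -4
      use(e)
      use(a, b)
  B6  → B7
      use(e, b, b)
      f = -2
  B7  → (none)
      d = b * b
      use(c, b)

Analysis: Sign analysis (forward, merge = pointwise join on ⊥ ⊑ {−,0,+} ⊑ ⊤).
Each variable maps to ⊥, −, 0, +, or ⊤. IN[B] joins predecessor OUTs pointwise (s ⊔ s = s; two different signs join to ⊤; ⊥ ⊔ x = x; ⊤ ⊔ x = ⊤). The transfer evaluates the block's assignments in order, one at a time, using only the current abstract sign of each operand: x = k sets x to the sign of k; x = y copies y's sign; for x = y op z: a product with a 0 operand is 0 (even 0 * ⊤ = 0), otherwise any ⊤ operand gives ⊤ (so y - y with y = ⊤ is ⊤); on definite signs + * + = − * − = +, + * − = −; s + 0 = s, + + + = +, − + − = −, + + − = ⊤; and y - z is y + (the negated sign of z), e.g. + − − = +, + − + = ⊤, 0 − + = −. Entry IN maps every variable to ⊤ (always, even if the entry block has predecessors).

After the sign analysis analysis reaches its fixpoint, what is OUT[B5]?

Fixpoint table:
  B0:   IN=(all ⊤)   OUT=(all ⊤)
  B1:   IN=(all ⊤)   OUT={c:0; rest ⊤}
  B2:   IN={c:0; rest ⊤}   OUT={b:+, c:0; rest ⊤}
  B3:   IN={b:+, c:0; rest ⊤}   OUT={b:+; rest ⊤}
  B4:   IN={b:+; rest ⊤}   OUT={b:+; rest ⊤}
  B5:   IN={b:+; rest ⊤}   OUT={a:-, b:+; rest ⊤}
  B6:   IN={a:-, b:+; rest ⊤}   OUT={a:-, b:+, f:-; rest ⊤}
  B7:   IN={b:+; rest ⊤}   OUT={b:+, d:+; rest ⊤}

Merge at B5: IN[B5] = OUT[B4] = {a: ⊤, b: +, c: ⊤, d: ⊤, e: ⊤, f: ⊤}
Applying B5's transfer function to that IN value gives OUT[B5] (row B5 above).

Answer: {a: -, b: +, c: ⊤, d: ⊤, e: ⊤, f: ⊤}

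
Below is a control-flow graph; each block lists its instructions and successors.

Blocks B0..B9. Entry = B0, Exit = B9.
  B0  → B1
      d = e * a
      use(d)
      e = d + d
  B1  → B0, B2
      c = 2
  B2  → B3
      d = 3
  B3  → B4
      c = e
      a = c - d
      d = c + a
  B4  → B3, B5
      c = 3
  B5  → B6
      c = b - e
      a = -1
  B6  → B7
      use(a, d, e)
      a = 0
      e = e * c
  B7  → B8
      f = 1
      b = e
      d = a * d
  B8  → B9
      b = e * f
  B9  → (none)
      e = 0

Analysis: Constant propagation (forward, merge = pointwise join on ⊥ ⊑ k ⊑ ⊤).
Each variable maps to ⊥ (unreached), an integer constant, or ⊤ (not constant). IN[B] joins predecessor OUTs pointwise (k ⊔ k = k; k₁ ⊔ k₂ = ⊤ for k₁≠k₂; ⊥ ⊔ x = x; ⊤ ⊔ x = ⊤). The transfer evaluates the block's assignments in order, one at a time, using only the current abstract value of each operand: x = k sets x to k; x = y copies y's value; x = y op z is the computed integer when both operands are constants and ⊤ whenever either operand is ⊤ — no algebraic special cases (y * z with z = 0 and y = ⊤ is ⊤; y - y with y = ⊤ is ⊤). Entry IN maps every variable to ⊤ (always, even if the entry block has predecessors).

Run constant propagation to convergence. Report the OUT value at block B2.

Converged values:
  B0: | IN=(all ⊤) | OUT=(all ⊤)
  B1: | IN=(all ⊤) | OUT={c:2; rest ⊤}
  B2: | IN={c:2; rest ⊤} | OUT={c:2, d:3; rest ⊤}
  B3: | IN=(all ⊤) | OUT=(all ⊤)
  B4: | IN=(all ⊤) | OUT={c:3; rest ⊤}
  B5: | IN={c:3; rest ⊤} | OUT={a:-1; rest ⊤}
  B6: | IN={a:-1; rest ⊤} | OUT={a:0; rest ⊤}
  B7: | IN={a:0; rest ⊤} | OUT={a:0, f:1; rest ⊤}
  B8: | IN={a:0, f:1; rest ⊤} | OUT={a:0, f:1; rest ⊤}
  B9: | IN={a:0, f:1; rest ⊤} | OUT={a:0, e:0, f:1; rest ⊤}

Merge at B2: IN[B2] = OUT[B1] = {a: ⊤, b: ⊤, c: 2, d: ⊤, e: ⊤, f: ⊤}
Applying B2's transfer function to that IN value gives OUT[B2] (row B2 above).

Answer: {a: ⊤, b: ⊤, c: 2, d: 3, e: ⊤, f: ⊤}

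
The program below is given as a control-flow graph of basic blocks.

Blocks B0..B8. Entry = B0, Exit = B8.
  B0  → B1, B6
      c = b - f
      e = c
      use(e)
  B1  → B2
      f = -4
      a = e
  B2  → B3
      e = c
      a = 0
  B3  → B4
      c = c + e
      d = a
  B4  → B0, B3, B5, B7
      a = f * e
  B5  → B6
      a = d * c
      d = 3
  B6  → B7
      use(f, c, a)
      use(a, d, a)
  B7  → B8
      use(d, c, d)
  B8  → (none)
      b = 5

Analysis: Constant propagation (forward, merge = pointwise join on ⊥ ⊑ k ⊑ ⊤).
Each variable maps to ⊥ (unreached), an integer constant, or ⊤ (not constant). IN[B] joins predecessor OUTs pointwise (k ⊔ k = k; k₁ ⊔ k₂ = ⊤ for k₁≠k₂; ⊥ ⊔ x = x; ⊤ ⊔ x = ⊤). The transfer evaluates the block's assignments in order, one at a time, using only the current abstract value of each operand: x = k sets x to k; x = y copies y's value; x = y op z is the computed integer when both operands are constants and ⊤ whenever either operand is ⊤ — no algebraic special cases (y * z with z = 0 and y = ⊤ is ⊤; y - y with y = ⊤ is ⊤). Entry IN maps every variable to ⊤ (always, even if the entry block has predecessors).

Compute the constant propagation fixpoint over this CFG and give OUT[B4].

Converged values:
  B0: | IN=(all ⊤) | OUT=(all ⊤)
  B1: | IN=(all ⊤) | OUT={f:-4; rest ⊤}
  B2: | IN={f:-4; rest ⊤} | OUT={a:0, f:-4; rest ⊤}
  B3: | IN={f:-4; rest ⊤} | OUT={f:-4; rest ⊤}
  B4: | IN={f:-4; rest ⊤} | OUT={f:-4; rest ⊤}
  B5: | IN={f:-4; rest ⊤} | OUT={d:3, f:-4; rest ⊤}
  B6: | IN=(all ⊤) | OUT=(all ⊤)
  B7: | IN=(all ⊤) | OUT=(all ⊤)
  B8: | IN=(all ⊤) | OUT={b:5; rest ⊤}

Merge at B4: IN[B4] = OUT[B3] = {a: ⊤, b: ⊤, c: ⊤, d: ⊤, e: ⊤, f: -4}
Applying B4's transfer function to that IN value gives OUT[B4] (row B4 above).

Answer: {a: ⊤, b: ⊤, c: ⊤, d: ⊤, e: ⊤, f: -4}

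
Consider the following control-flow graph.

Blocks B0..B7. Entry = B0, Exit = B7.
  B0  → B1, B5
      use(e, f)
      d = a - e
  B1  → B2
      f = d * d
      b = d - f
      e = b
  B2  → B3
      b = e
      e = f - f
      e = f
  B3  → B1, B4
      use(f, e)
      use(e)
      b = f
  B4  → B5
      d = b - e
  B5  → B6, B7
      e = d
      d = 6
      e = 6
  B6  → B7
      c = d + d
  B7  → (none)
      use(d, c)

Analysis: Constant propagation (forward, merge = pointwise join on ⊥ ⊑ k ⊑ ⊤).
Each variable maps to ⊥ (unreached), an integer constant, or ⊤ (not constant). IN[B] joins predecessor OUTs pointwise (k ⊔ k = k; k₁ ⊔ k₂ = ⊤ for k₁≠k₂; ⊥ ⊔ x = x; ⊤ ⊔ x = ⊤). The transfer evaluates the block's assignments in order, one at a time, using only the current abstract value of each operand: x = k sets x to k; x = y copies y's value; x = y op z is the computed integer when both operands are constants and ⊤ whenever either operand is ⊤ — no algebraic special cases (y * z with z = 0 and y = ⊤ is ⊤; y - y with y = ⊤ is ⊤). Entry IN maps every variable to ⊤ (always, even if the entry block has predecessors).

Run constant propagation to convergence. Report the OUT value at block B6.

Answer: {a: ⊤, b: ⊤, c: 12, d: 6, e: 6, f: ⊤}

Working:
Per-block solution:
  B0:   IN=(all ⊤)   OUT=(all ⊤)
  B1:   IN=(all ⊤)   OUT=(all ⊤)
  B2:   IN=(all ⊤)   OUT=(all ⊤)
  B3:   IN=(all ⊤)   OUT=(all ⊤)
  B4:   IN=(all ⊤)   OUT=(all ⊤)
  B5:   IN=(all ⊤)   OUT={d:6, e:6; rest ⊤}
  B6:   IN={d:6, e:6; rest ⊤}   OUT={c:12, d:6, e:6; rest ⊤}
  B7:   IN={d:6, e:6; rest ⊤}   OUT={d:6, e:6; rest ⊤}

Merge at B6: IN[B6] = OUT[B5] = {a: ⊤, b: ⊤, c: ⊤, d: 6, e: 6, f: ⊤}
Applying B6's transfer function to that IN value gives OUT[B6] (row B6 above).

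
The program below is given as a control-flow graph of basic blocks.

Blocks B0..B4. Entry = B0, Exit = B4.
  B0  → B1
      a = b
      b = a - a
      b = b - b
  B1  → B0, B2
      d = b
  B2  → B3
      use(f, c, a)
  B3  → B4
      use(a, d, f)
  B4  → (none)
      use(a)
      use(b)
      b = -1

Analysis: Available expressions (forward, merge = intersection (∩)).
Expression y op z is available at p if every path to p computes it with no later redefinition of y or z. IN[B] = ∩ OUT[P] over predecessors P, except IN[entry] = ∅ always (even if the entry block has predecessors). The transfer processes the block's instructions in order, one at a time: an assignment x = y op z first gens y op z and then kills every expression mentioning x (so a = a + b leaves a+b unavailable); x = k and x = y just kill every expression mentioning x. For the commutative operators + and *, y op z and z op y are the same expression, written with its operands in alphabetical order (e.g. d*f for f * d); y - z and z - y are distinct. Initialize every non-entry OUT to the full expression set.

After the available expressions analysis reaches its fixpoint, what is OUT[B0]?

Fixpoint table:
  B0:  IN={}  OUT={a-a}
  B1:  IN={a-a}  OUT={a-a}
  B2:  IN={a-a}  OUT={a-a}
  B3:  IN={a-a}  OUT={a-a}
  B4:  IN={a-a}  OUT={a-a}

Merge at B0 (entry node, so the boundary value {} is joined with the incoming edge(s)): IN[B0] = {} ∩ OUT[B1] = {}
Applying B0's transfer function to that IN value gives OUT[B0] (row B0 above).

Answer: {a-a}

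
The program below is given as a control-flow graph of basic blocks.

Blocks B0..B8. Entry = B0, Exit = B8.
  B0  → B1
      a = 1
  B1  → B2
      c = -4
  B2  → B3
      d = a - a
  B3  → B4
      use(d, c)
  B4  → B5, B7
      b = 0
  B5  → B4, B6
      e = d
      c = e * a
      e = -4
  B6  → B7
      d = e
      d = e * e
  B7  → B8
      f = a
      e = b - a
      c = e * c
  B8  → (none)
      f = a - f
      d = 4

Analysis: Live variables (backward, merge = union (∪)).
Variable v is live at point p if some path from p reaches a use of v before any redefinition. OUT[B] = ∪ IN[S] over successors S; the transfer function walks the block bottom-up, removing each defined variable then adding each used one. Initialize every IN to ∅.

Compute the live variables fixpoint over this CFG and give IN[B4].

Converged values:
  B0:   IN={}   OUT={a}
  B1:   IN={a}   OUT={a, c}
  B2:   IN={a, c}   OUT={a, c, d}
  B3:   IN={a, c, d}   OUT={a, c, d}
  B4:   IN={a, c, d}   OUT={a, b, c, d}
  B5:   IN={a, b, d}   OUT={a, b, c, d, e}
  B6:   IN={a, b, c, e}   OUT={a, b, c}
  B7:   IN={a, b, c}   OUT={a, f}
  B8:   IN={a, f}   OUT={}

Merge at B4: OUT[B4] = IN[B5] ⊔ IN[B7] = {a, b, c, d}
Applying B4's transfer function to that OUT value gives IN[B4] (row B4 above).

Answer: {a, c, d}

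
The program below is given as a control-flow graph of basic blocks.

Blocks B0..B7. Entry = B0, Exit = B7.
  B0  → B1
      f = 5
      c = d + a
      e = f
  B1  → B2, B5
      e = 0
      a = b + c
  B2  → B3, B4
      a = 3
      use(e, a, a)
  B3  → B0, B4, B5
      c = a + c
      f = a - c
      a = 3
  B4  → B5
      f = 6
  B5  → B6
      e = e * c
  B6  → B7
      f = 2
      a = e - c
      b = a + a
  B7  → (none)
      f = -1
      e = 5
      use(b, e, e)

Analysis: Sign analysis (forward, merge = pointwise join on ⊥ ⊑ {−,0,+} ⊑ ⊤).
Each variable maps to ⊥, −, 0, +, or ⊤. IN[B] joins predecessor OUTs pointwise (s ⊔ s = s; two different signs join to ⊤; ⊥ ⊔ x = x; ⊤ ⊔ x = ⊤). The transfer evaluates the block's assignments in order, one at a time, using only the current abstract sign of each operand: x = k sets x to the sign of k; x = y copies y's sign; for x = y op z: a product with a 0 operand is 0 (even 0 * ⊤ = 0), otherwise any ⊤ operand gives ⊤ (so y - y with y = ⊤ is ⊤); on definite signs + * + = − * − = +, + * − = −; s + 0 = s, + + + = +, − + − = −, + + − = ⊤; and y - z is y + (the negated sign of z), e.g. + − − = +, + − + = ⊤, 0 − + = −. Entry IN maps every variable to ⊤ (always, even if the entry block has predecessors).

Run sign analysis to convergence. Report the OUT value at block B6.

Per-block solution:
  B0:   IN=(all ⊤)   OUT={e:+, f:+; rest ⊤}
  B1:   IN={e:+, f:+; rest ⊤}   OUT={e:0, f:+; rest ⊤}
  B2:   IN={e:0, f:+; rest ⊤}   OUT={a:+, e:0, f:+; rest ⊤}
  B3:   IN={a:+, e:0, f:+; rest ⊤}   OUT={a:+, e:0; rest ⊤}
  B4:   IN={a:+, e:0; rest ⊤}   OUT={a:+, e:0, f:+; rest ⊤}
  B5:   IN={e:0; rest ⊤}   OUT={e:0; rest ⊤}
  B6:   IN={e:0; rest ⊤}   OUT={e:0, f:+; rest ⊤}
  B7:   IN={e:0, f:+; rest ⊤}   OUT={e:+, f:-; rest ⊤}

Merge at B6: IN[B6] = OUT[B5] = {a: ⊤, b: ⊤, c: ⊤, d: ⊤, e: 0, f: ⊤}
Applying B6's transfer function to that IN value gives OUT[B6] (row B6 above).

Answer: {a: ⊤, b: ⊤, c: ⊤, d: ⊤, e: 0, f: +}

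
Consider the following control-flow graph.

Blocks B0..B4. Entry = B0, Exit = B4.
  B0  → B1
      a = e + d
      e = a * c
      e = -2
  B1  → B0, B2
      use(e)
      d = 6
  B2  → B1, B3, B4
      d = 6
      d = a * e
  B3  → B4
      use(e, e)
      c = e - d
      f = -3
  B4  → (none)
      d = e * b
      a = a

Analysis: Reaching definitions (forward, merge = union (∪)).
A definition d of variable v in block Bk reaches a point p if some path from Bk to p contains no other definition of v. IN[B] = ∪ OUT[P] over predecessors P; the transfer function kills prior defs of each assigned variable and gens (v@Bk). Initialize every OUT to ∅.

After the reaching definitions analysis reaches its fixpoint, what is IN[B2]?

Answer: {a@B0, d@B1, e@B0}

Working:
Per-block solution:
  B0:   IN={a@B0, d@B1, e@B0}   OUT={a@B0, d@B1, e@B0}
  B1:   IN={a@B0, d@B1, d@B2, e@B0}   OUT={a@B0, d@B1, e@B0}
  B2:   IN={a@B0, d@B1, e@B0}   OUT={a@B0, d@B2, e@B0}
  B3:   IN={a@B0, d@B2, e@B0}   OUT={a@B0, c@B3, d@B2, e@B0, f@B3}
  B4:   IN={a@B0, c@B3, d@B2, e@B0, f@B3}   OUT={a@B4, c@B3, d@B4, e@B0, f@B3}

Merge at B2: IN[B2] = OUT[B1] = {a@B0, d@B1, e@B0}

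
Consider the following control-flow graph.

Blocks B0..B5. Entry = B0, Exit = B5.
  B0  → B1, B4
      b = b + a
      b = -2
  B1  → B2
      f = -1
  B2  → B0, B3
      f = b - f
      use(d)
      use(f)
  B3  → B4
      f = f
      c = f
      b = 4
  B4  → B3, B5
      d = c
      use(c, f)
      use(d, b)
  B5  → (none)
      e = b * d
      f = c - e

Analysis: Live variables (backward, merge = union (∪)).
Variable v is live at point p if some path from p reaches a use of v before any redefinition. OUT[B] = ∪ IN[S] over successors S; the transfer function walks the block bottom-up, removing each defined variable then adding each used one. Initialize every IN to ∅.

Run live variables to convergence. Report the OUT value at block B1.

Answer: {a, b, c, d, f}

Working:
Fixpoint table:
  B0:  IN={a, b, c, d, f}  OUT={a, b, c, d, f}
  B1:  IN={a, b, c, d}  OUT={a, b, c, d, f}
  B2:  IN={a, b, c, d, f}  OUT={a, b, c, d, f}
  B3:  IN={f}  OUT={b, c, f}
  B4:  IN={b, c, f}  OUT={b, c, d, f}
  B5:  IN={b, c, d}  OUT={}

Merge at B1: OUT[B1] = IN[B2] = {a, b, c, d, f}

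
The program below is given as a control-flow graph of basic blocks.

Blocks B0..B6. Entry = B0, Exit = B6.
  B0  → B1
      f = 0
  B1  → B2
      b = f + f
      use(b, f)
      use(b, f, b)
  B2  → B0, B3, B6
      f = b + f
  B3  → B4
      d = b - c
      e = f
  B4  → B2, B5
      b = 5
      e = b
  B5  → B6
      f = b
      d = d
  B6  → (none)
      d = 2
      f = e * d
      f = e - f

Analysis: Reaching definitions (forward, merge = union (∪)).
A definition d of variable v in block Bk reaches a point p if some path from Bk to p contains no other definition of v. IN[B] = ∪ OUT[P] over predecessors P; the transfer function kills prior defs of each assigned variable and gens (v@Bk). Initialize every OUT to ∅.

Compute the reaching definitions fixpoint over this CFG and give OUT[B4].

Answer: {b@B4, d@B3, e@B4, f@B2}

Working:
Converged values:
  B0: | IN={b@B1, b@B4, d@B3, e@B4, f@B2} | OUT={b@B1, b@B4, d@B3, e@B4, f@B0}
  B1: | IN={b@B1, b@B4, d@B3, e@B4, f@B0} | OUT={b@B1, d@B3, e@B4, f@B0}
  B2: | IN={b@B1, b@B4, d@B3, e@B4, f@B0, f@B2} | OUT={b@B1, b@B4, d@B3, e@B4, f@B2}
  B3: | IN={b@B1, b@B4, d@B3, e@B4, f@B2} | OUT={b@B1, b@B4, d@B3, e@B3, f@B2}
  B4: | IN={b@B1, b@B4, d@B3, e@B3, f@B2} | OUT={b@B4, d@B3, e@B4, f@B2}
  B5: | IN={b@B4, d@B3, e@B4, f@B2} | OUT={b@B4, d@B5, e@B4, f@B5}
  B6: | IN={b@B1, b@B4, d@B3, d@B5, e@B4, f@B2, f@B5} | OUT={b@B1, b@B4, d@B6, e@B4, f@B6}

Merge at B4: IN[B4] = OUT[B3] = {b@B1, b@B4, d@B3, e@B3, f@B2}
Applying B4's transfer function to that IN value gives OUT[B4] (row B4 above).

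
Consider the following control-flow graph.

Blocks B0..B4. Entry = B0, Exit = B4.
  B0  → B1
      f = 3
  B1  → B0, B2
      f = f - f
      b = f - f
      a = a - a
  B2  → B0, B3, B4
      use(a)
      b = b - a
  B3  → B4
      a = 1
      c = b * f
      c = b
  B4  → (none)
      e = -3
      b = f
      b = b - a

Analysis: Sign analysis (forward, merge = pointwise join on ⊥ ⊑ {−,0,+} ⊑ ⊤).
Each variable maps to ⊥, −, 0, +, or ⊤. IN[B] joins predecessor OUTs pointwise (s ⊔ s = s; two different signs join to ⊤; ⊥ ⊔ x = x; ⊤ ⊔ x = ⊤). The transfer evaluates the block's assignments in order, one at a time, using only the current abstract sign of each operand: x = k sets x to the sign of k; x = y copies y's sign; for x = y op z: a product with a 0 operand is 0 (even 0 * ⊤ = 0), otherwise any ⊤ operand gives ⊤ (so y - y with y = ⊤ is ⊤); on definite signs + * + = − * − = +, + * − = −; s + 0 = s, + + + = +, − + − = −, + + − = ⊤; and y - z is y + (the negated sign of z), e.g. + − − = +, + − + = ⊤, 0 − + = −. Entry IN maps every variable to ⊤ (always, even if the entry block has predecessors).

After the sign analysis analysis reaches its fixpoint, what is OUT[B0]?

Answer: {a: ⊤, b: ⊤, c: ⊤, d: ⊤, e: ⊤, f: +}

Trace:
Per-block solution:
  B0: | IN=(all ⊤) | OUT={f:+; rest ⊤}
  B1: | IN={f:+; rest ⊤} | OUT=(all ⊤)
  B2: | IN=(all ⊤) | OUT=(all ⊤)
  B3: | IN=(all ⊤) | OUT={a:+; rest ⊤}
  B4: | IN=(all ⊤) | OUT={e:-; rest ⊤}

Merge at B0 (entry node, so the boundary value (all ⊤) is joined with the incoming edge(s)): IN[B0] = (all ⊤) ⊔ OUT[B1] ⊔ OUT[B2] = {a: ⊤, b: ⊤, c: ⊤, d: ⊤, e: ⊤, f: ⊤}
Applying B0's transfer function to that IN value gives OUT[B0] (row B0 above).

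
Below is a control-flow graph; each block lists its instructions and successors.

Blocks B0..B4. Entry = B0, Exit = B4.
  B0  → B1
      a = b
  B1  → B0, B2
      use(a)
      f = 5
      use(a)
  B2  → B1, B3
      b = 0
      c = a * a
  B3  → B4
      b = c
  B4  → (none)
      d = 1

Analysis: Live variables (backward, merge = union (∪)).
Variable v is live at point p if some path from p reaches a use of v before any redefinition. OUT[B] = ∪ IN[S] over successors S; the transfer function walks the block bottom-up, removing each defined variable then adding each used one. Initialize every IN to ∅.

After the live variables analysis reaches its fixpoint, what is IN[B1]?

Answer: {a, b}

Trace:
Per-block solution:
  B0:   IN={b}   OUT={a, b}
  B1:   IN={a, b}   OUT={a, b}
  B2:   IN={a}   OUT={a, b, c}
  B3:   IN={c}   OUT={}
  B4:   IN={}   OUT={}

Merge at B1: OUT[B1] = IN[B0] ⊔ IN[B2] = {a, b}
Applying B1's transfer function to that OUT value gives IN[B1] (row B1 above).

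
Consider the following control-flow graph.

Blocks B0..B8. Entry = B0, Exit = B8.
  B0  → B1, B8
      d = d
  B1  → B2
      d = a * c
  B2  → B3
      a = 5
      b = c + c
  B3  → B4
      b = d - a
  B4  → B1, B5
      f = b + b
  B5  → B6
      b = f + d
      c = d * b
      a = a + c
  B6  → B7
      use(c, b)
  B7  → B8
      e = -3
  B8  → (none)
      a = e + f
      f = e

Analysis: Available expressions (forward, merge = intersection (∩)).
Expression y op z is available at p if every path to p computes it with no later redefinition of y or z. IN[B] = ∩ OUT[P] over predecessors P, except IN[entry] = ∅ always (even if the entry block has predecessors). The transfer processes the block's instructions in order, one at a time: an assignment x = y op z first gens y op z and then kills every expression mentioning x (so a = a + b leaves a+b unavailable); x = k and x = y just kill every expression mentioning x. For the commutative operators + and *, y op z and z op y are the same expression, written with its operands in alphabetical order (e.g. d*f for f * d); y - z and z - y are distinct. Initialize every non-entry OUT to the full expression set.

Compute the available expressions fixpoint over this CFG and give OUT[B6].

Fixpoint table:
  B0: | IN={} | OUT={}
  B1: | IN={} | OUT={a*c}
  B2: | IN={a*c} | OUT={c+c}
  B3: | IN={c+c} | OUT={c+c, d-a}
  B4: | IN={c+c, d-a} | OUT={b+b, c+c, d-a}
  B5: | IN={b+b, c+c, d-a} | OUT={b*d, d+f}
  B6: | IN={b*d, d+f} | OUT={b*d, d+f}
  B7: | IN={b*d, d+f} | OUT={b*d, d+f}
  B8: | IN={} | OUT={}

Merge at B6: IN[B6] = OUT[B5] = {b*d, d+f}
Applying B6's transfer function to that IN value gives OUT[B6] (row B6 above).

Answer: {b*d, d+f}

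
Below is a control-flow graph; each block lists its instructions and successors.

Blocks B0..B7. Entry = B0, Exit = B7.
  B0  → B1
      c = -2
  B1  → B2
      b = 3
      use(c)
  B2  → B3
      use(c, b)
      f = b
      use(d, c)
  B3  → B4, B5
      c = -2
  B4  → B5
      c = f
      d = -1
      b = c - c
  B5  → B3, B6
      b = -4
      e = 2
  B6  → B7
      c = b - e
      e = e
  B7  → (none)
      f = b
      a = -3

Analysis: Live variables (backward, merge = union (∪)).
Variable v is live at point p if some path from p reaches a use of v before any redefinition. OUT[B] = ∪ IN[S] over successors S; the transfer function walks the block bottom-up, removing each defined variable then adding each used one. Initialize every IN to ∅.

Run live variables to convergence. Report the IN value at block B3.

Answer: {f}

Trace:
Converged values:
  B0:  IN={d}  OUT={c, d}
  B1:  IN={c, d}  OUT={b, c, d}
  B2:  IN={b, c, d}  OUT={f}
  B3:  IN={f}  OUT={f}
  B4:  IN={f}  OUT={f}
  B5:  IN={f}  OUT={b, e, f}
  B6:  IN={b, e}  OUT={b}
  B7:  IN={b}  OUT={}

Merge at B3: OUT[B3] = IN[B4] ⊔ IN[B5] = {f}
Applying B3's transfer function to that OUT value gives IN[B3] (row B3 above).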